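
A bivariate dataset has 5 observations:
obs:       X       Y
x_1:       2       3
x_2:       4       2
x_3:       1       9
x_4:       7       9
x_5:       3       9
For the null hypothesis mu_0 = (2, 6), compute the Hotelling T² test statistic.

Step 1 — sample mean vector:
  mean(X) = (2 + 4 + 1 + 7 + 3) / 5 = 17/5 = 3.4
  mean(Y) = (3 + 2 + 9 + 9 + 9) / 5 = 32/5 = 6.4
  x̄ = (3.4, 6.4),  deviation x̄ - mu_0 = (3.4, 6.4) - (2, 6) = (1.4, 0.4).

Step 2 — sample covariance matrix, S[i,j] = (1/(n-1)) · Σ_k (x_{k,i} - mean_i) · (x_{k,j} - mean_j), divisor n-1 = 4:
  S[X,X] = ((-1.4)·(-1.4) + (0.6)·(0.6) + (-2.4)·(-2.4) + (3.6)·(3.6) + (-0.4)·(-0.4)) / 4 = 21.2/4 = 5.3
  S[X,Y] = ((-1.4)·(-3.4) + (0.6)·(-4.4) + (-2.4)·(2.6) + (3.6)·(2.6) + (-0.4)·(2.6)) / 4 = 4.2/4 = 1.05
  S[Y,Y] = ((-3.4)·(-3.4) + (-4.4)·(-4.4) + (2.6)·(2.6) + (2.6)·(2.6) + (2.6)·(2.6)) / 4 = 51.2/4 = 12.8
  S = [[5.3, 1.05],
 [1.05, 12.8]].

Step 3 — invert S. det(S) = 5.3·12.8 - (1.05)² = 66.7375.
  S^{-1} = (1/det) · [[d, -b], [-b, a]] = [[0.1918, -0.0157],
 [-0.0157, 0.0794]].

Step 4 — quadratic form (x̄ - mu_0)^T · S^{-1} · (x̄ - mu_0):
  S^{-1} · (x̄ - mu_0) = (0.2622, 0.0097),
  (x̄ - mu_0)^T · [...] = (1.4)·(0.2622) + (0.4)·(0.0097) = 0.371.

Step 5 — scale by n: T² = 5 · 0.371 = 1.855.

T² ≈ 1.855


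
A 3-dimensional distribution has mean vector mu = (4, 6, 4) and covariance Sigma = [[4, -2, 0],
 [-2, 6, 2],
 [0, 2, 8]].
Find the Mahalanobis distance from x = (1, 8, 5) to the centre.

Step 1 — centre the observation: (x - mu) = (-3, 2, 1).

Step 2 — invert Sigma (cofactor / det for 3×3, or solve directly):
  Sigma^{-1} = [[0.3056, 0.1111, -0.0278],
 [0.1111, 0.2222, -0.0556],
 [-0.0278, -0.0556, 0.1389]].

Step 3 — form the quadratic (x - mu)^T · Sigma^{-1} · (x - mu):
  Sigma^{-1} · (x - mu) = (-0.7222, 0.0556, 0.1111).
  (x - mu)^T · [Sigma^{-1} · (x - mu)] = (-3)·(-0.7222) + (2)·(0.0556) + (1)·(0.1111) = 2.3889.

Step 4 — take square root: d = √(2.3889) ≈ 1.5456.

d(x, mu) = √(2.3889) ≈ 1.5456


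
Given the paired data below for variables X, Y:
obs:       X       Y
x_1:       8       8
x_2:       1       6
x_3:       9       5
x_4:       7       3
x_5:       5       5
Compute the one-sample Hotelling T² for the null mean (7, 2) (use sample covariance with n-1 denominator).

Step 1 — sample mean vector:
  mean(X) = (8 + 1 + 9 + 7 + 5) / 5 = 30/5 = 6
  mean(Y) = (8 + 6 + 5 + 3 + 5) / 5 = 27/5 = 5.4
  x̄ = (6, 5.4),  deviation x̄ - mu_0 = (6, 5.4) - (7, 2) = (-1, 3.4).

Step 2 — sample covariance matrix, S[i,j] = (1/(n-1)) · Σ_k (x_{k,i} - mean_i) · (x_{k,j} - mean_j), divisor n-1 = 4:
  S[X,X] = ((2)·(2) + (-5)·(-5) + (3)·(3) + (1)·(1) + (-1)·(-1)) / 4 = 40/4 = 10
  S[X,Y] = ((2)·(2.6) + (-5)·(0.6) + (3)·(-0.4) + (1)·(-2.4) + (-1)·(-0.4)) / 4 = -1/4 = -0.25
  S[Y,Y] = ((2.6)·(2.6) + (0.6)·(0.6) + (-0.4)·(-0.4) + (-2.4)·(-2.4) + (-0.4)·(-0.4)) / 4 = 13.2/4 = 3.3
  S = [[10, -0.25],
 [-0.25, 3.3]].

Step 3 — invert S. det(S) = 10·3.3 - (-0.25)² = 32.9375.
  S^{-1} = (1/det) · [[d, -b], [-b, a]] = [[0.1002, 0.0076],
 [0.0076, 0.3036]].

Step 4 — quadratic form (x̄ - mu_0)^T · S^{-1} · (x̄ - mu_0):
  S^{-1} · (x̄ - mu_0) = (-0.0744, 1.0247),
  (x̄ - mu_0)^T · [...] = (-1)·(-0.0744) + (3.4)·(1.0247) = 3.5583.

Step 5 — scale by n: T² = 5 · 3.5583 = 17.7913.

T² ≈ 17.7913


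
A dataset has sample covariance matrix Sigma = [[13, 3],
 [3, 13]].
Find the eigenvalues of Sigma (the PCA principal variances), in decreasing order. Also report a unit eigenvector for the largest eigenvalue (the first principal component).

Step 1 — characteristic polynomial of 2×2 Sigma:
  det(Sigma - λI) = λ² - trace · λ + det = 0.
  trace = 13 + 13 = 26, det = 13·13 - (3)² = 160.
Step 2 — discriminant:
  Δ = trace² - 4·det = 676 - 640 = 36.
Step 3 — eigenvalues:
  λ = (trace ± √Δ)/2 = (26 ± 6)/2,
  λ_1 = 16,  λ_2 = 10.

Step 4 — unit eigenvector for λ_1: solve (Sigma - λ_1 I)v = 0. First row:
  (13 - 16)·v_x + (3)·v_y = 0, i.e. (-3)·v_x + (3)·v_y = 0,
  so v ∝ (b, λ_1 - a) = (3, 3) = u.
  ||u|| = √((3)² + (3)²) = √(18) ≈ 4.2426,
  v_1 = u/||u|| ≈ (0.7071, 0.7071) (||v_1|| = 1).

λ_1 = 16,  λ_2 = 10;  v_1 ≈ (0.7071, 0.7071)


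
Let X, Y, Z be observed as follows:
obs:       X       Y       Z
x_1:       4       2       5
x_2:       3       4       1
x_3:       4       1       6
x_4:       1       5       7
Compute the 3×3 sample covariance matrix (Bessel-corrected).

Step 1 — column means:
  mean(X) = (4 + 3 + 4 + 1) / 4 = 12/4 = 3
  mean(Y) = (2 + 4 + 1 + 5) / 4 = 12/4 = 3
  mean(Z) = (5 + 1 + 6 + 7) / 4 = 19/4 = 4.75

Step 2 — sample covariance S[i,j] = (1/(n-1)) · Σ_k (x_{k,i} - mean_i) · (x_{k,j} - mean_j), with n-1 = 3.
  S[X,X] = ((1)·(1) + (0)·(0) + (1)·(1) + (-2)·(-2)) / 3 = 6/3 = 2
  S[X,Y] = ((1)·(-1) + (0)·(1) + (1)·(-2) + (-2)·(2)) / 3 = -7/3 = -2.3333
  S[X,Z] = ((1)·(0.25) + (0)·(-3.75) + (1)·(1.25) + (-2)·(2.25)) / 3 = -3/3 = -1
  S[Y,Y] = ((-1)·(-1) + (1)·(1) + (-2)·(-2) + (2)·(2)) / 3 = 10/3 = 3.3333
  S[Y,Z] = ((-1)·(0.25) + (1)·(-3.75) + (-2)·(1.25) + (2)·(2.25)) / 3 = -2/3 = -0.6667
  S[Z,Z] = ((0.25)·(0.25) + (-3.75)·(-3.75) + (1.25)·(1.25) + (2.25)·(2.25)) / 3 = 20.75/3 = 6.9167

S is symmetric (S[j,i] = S[i,j]). Assembling:

S = [[2, -2.3333, -1],
 [-2.3333, 3.3333, -0.6667],
 [-1, -0.6667, 6.9167]]


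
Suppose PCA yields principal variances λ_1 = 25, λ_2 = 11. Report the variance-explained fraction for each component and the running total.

Step 1 — total variance = trace(Sigma) = Σ λ_i = 25 + 11 = 36.

Step 2 — fraction explained by component i = λ_i / Σ λ:
  PC1: 25/36 = 0.6944
  PC2: 11/36 = 0.3056

Step 3 — cumulative fraction after k components = (λ_1 + ... + λ_k) / Σ λ:
  k = 1: 25/36 = 0.6944
  k = 2: (25 + 11)/36 = 36/36 = 1

Summary (fraction, with percent):

explained: PC1 0.6944 (69.44%), PC2 0.3056 (30.56%);  cumulative: 0.6944, 1


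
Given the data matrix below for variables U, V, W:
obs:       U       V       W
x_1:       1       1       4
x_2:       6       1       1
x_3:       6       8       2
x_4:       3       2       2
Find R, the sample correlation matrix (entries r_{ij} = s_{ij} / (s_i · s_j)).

Step 1 — column means:
  mean(U) = (1 + 6 + 6 + 3) / 4 = 16/4 = 4
  mean(V) = (1 + 1 + 8 + 2) / 4 = 12/4 = 3
  mean(W) = (4 + 1 + 2 + 2) / 4 = 9/4 = 2.25

Step 2 — sample variances and covariances s[i,j] = (1/(n-1)) · Σ_k (x_{k,i} - mean_i) · (x_{k,j} - mean_j), with n-1 = 3:
  s[U,U] = ((-3)·(-3) + (2)·(2) + (2)·(2) + (-1)·(-1)) / 3 = 18/3 = 6
  s[U,V] = ((-3)·(-2) + (2)·(-2) + (2)·(5) + (-1)·(-1)) / 3 = 13/3 = 4.3333
  s[U,W] = ((-3)·(1.75) + (2)·(-1.25) + (2)·(-0.25) + (-1)·(-0.25)) / 3 = -8/3 = -2.6667
  s[V,V] = ((-2)·(-2) + (-2)·(-2) + (5)·(5) + (-1)·(-1)) / 3 = 34/3 = 11.3333
  s[V,W] = ((-2)·(1.75) + (-2)·(-1.25) + (5)·(-0.25) + (-1)·(-0.25)) / 3 = -2/3 = -0.6667
  s[W,W] = ((1.75)·(1.75) + (-1.25)·(-1.25) + (-0.25)·(-0.25) + (-0.25)·(-0.25)) / 3 = 4.75/3 = 1.5833
  Sample standard deviations s_i = √(s[i,i]):
  s(U) = √(6) = 2.4495
  s(V) = √(11.3333) = 3.3665
  s(W) = √(1.5833) = 1.2583

Step 3 — r_{ij} = s_{ij} / (s_i · s_j):
  r[U,U] = 1 (diagonal).
  r[U,V] = 4.3333 / (2.4495 · 3.3665) = 4.3333 / 8.2462 = 0.5255
  r[U,W] = -2.6667 / (2.4495 · 1.2583) = -2.6667 / 3.0822 = -0.8652
  r[V,V] = 1 (diagonal).
  r[V,W] = -0.6667 / (3.3665 · 1.2583) = -0.6667 / 4.2361 = -0.1574
  r[W,W] = 1 (diagonal).

R is symmetric with unit diagonal. Assembling:

R = [[1, 0.5255, -0.8652],
 [0.5255, 1, -0.1574],
 [-0.8652, -0.1574, 1]]


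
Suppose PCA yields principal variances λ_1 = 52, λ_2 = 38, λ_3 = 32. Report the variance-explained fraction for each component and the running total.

Step 1 — total variance = trace(Sigma) = Σ λ_i = 52 + 38 + 32 = 122.

Step 2 — fraction explained by component i = λ_i / Σ λ:
  PC1: 52/122 = 0.4262
  PC2: 38/122 = 0.3115
  PC3: 32/122 = 0.2623

Step 3 — cumulative fraction after k components = (λ_1 + ... + λ_k) / Σ λ:
  k = 1: 52/122 = 0.4262
  k = 2: (52 + 38)/122 = 90/122 = 0.7377
  k = 3: (52 + 38 + 32)/122 = 122/122 = 1

Summary (fraction, with percent):

explained: PC1 0.4262 (42.62%), PC2 0.3115 (31.15%), PC3 0.2623 (26.23%);  cumulative: 0.4262, 0.7377, 1


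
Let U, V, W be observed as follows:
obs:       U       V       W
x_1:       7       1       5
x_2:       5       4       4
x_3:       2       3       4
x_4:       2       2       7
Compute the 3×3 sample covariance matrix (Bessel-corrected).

Step 1 — column means:
  mean(U) = (7 + 5 + 2 + 2) / 4 = 16/4 = 4
  mean(V) = (1 + 4 + 3 + 2) / 4 = 10/4 = 2.5
  mean(W) = (5 + 4 + 4 + 7) / 4 = 20/4 = 5

Step 2 — sample covariance S[i,j] = (1/(n-1)) · Σ_k (x_{k,i} - mean_i) · (x_{k,j} - mean_j), with n-1 = 3.
  S[U,U] = ((3)·(3) + (1)·(1) + (-2)·(-2) + (-2)·(-2)) / 3 = 18/3 = 6
  S[U,V] = ((3)·(-1.5) + (1)·(1.5) + (-2)·(0.5) + (-2)·(-0.5)) / 3 = -3/3 = -1
  S[U,W] = ((3)·(0) + (1)·(-1) + (-2)·(-1) + (-2)·(2)) / 3 = -3/3 = -1
  S[V,V] = ((-1.5)·(-1.5) + (1.5)·(1.5) + (0.5)·(0.5) + (-0.5)·(-0.5)) / 3 = 5/3 = 1.6667
  S[V,W] = ((-1.5)·(0) + (1.5)·(-1) + (0.5)·(-1) + (-0.5)·(2)) / 3 = -3/3 = -1
  S[W,W] = ((0)·(0) + (-1)·(-1) + (-1)·(-1) + (2)·(2)) / 3 = 6/3 = 2

S is symmetric (S[j,i] = S[i,j]). Assembling:

S = [[6, -1, -1],
 [-1, 1.6667, -1],
 [-1, -1, 2]]


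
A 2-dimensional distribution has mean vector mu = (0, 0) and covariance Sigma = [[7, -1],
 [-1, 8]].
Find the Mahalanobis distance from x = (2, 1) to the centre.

Step 1 — centre the observation: (x - mu) = (2, 1).

Step 2 — invert Sigma. det(Sigma) = 7·8 - (-1)² = 55.
  Sigma^{-1} = (1/det) · [[d, -b], [-b, a]] = [[0.1455, 0.0182],
 [0.0182, 0.1273]].

Step 3 — form the quadratic (x - mu)^T · Sigma^{-1} · (x - mu):
  Sigma^{-1} · (x - mu) = (0.3091, 0.1636).
  (x - mu)^T · [Sigma^{-1} · (x - mu)] = (2)·(0.3091) + (1)·(0.1636) = 0.7818.

Step 4 — take square root: d = √(0.7818) ≈ 0.8842.

d(x, mu) = √(0.7818) ≈ 0.8842


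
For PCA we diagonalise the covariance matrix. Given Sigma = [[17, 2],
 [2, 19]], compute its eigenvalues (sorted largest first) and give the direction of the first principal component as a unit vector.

Step 1 — characteristic polynomial of 2×2 Sigma:
  det(Sigma - λI) = λ² - trace · λ + det = 0.
  trace = 17 + 19 = 36, det = 17·19 - (2)² = 319.
Step 2 — discriminant:
  Δ = trace² - 4·det = 1296 - 1276 = 20.
Step 3 — eigenvalues:
  λ = (trace ± √Δ)/2 = (36 ± 4.4721)/2,
  λ_1 = 20.2361,  λ_2 = 15.7639.

Step 4 — unit eigenvector for λ_1: solve (Sigma - λ_1 I)v = 0. First row:
  (17 - 20.2361)·v_x + (2)·v_y = 0, i.e. (-3.2361)·v_x + (2)·v_y = 0,
  so v ∝ (b, λ_1 - a) = (2, 3.2361) = u.
  ||u|| = √((2)² + (3.2361)²) = √(14.4721) ≈ 3.8042,
  v_1 = u/||u|| ≈ (0.5257, 0.8507) (||v_1|| = 1).

λ_1 = 20.2361,  λ_2 = 15.7639;  v_1 ≈ (0.5257, 0.8507)


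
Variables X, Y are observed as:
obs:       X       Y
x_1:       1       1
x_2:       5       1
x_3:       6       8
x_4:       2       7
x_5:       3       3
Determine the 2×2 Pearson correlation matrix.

Step 1 — column means:
  mean(X) = (1 + 5 + 6 + 2 + 3) / 5 = 17/5 = 3.4
  mean(Y) = (1 + 1 + 8 + 7 + 3) / 5 = 20/5 = 4

Step 2 — sample variances and covariances s[i,j] = (1/(n-1)) · Σ_k (x_{k,i} - mean_i) · (x_{k,j} - mean_j), with n-1 = 4:
  s[X,X] = ((-2.4)·(-2.4) + (1.6)·(1.6) + (2.6)·(2.6) + (-1.4)·(-1.4) + (-0.4)·(-0.4)) / 4 = 17.2/4 = 4.3
  s[X,Y] = ((-2.4)·(-3) + (1.6)·(-3) + (2.6)·(4) + (-1.4)·(3) + (-0.4)·(-1)) / 4 = 9/4 = 2.25
  s[Y,Y] = ((-3)·(-3) + (-3)·(-3) + (4)·(4) + (3)·(3) + (-1)·(-1)) / 4 = 44/4 = 11
  Sample standard deviations s_i = √(s[i,i]):
  s(X) = √(4.3) = 2.0736
  s(Y) = √(11) = 3.3166

Step 3 — r_{ij} = s_{ij} / (s_i · s_j):
  r[X,X] = 1 (diagonal).
  r[X,Y] = 2.25 / (2.0736 · 3.3166) = 2.25 / 6.8775 = 0.3272
  r[Y,Y] = 1 (diagonal).

R is symmetric with unit diagonal. Assembling:

R = [[1, 0.3272],
 [0.3272, 1]]


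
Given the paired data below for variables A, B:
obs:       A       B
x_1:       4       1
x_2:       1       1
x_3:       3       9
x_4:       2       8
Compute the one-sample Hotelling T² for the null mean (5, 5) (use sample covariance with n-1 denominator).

Step 1 — sample mean vector:
  mean(A) = (4 + 1 + 3 + 2) / 4 = 10/4 = 2.5
  mean(B) = (1 + 1 + 9 + 8) / 4 = 19/4 = 4.75
  x̄ = (2.5, 4.75),  deviation x̄ - mu_0 = (2.5, 4.75) - (5, 5) = (-2.5, -0.25).

Step 2 — sample covariance matrix, S[i,j] = (1/(n-1)) · Σ_k (x_{k,i} - mean_i) · (x_{k,j} - mean_j), divisor n-1 = 3:
  S[A,A] = ((1.5)·(1.5) + (-1.5)·(-1.5) + (0.5)·(0.5) + (-0.5)·(-0.5)) / 3 = 5/3 = 1.6667
  S[A,B] = ((1.5)·(-3.75) + (-1.5)·(-3.75) + (0.5)·(4.25) + (-0.5)·(3.25)) / 3 = 0.5/3 = 0.1667
  S[B,B] = ((-3.75)·(-3.75) + (-3.75)·(-3.75) + (4.25)·(4.25) + (3.25)·(3.25)) / 3 = 56.75/3 = 18.9167
  S = [[1.6667, 0.1667],
 [0.1667, 18.9167]].

Step 3 — invert S. det(S) = 1.6667·18.9167 - (0.1667)² = 31.5.
  S^{-1} = (1/det) · [[d, -b], [-b, a]] = [[0.6005, -0.0053],
 [-0.0053, 0.0529]].

Step 4 — quadratic form (x̄ - mu_0)^T · S^{-1} · (x̄ - mu_0):
  S^{-1} · (x̄ - mu_0) = (-1.5, 0),
  (x̄ - mu_0)^T · [...] = (-2.5)·(-1.5) + (-0.25)·(0) = 3.75.

Step 5 — scale by n: T² = 4 · 3.75 = 15.

T² ≈ 15


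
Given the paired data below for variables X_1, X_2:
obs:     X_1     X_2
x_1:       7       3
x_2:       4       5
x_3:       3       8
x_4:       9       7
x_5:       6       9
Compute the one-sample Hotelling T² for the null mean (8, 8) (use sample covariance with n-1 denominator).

Step 1 — sample mean vector:
  mean(X_1) = (7 + 4 + 3 + 9 + 6) / 5 = 29/5 = 5.8
  mean(X_2) = (3 + 5 + 8 + 7 + 9) / 5 = 32/5 = 6.4
  x̄ = (5.8, 6.4),  deviation x̄ - mu_0 = (5.8, 6.4) - (8, 8) = (-2.2, -1.6).

Step 2 — sample covariance matrix, S[i,j] = (1/(n-1)) · Σ_k (x_{k,i} - mean_i) · (x_{k,j} - mean_j), divisor n-1 = 4:
  S[X_1,X_1] = ((1.2)·(1.2) + (-1.8)·(-1.8) + (-2.8)·(-2.8) + (3.2)·(3.2) + (0.2)·(0.2)) / 4 = 22.8/4 = 5.7
  S[X_1,X_2] = ((1.2)·(-3.4) + (-1.8)·(-1.4) + (-2.8)·(1.6) + (3.2)·(0.6) + (0.2)·(2.6)) / 4 = -3.6/4 = -0.9
  S[X_2,X_2] = ((-3.4)·(-3.4) + (-1.4)·(-1.4) + (1.6)·(1.6) + (0.6)·(0.6) + (2.6)·(2.6)) / 4 = 23.2/4 = 5.8
  S = [[5.7, -0.9],
 [-0.9, 5.8]].

Step 3 — invert S. det(S) = 5.7·5.8 - (-0.9)² = 32.25.
  S^{-1} = (1/det) · [[d, -b], [-b, a]] = [[0.1798, 0.0279],
 [0.0279, 0.1767]].

Step 4 — quadratic form (x̄ - mu_0)^T · S^{-1} · (x̄ - mu_0):
  S^{-1} · (x̄ - mu_0) = (-0.4403, -0.3442),
  (x̄ - mu_0)^T · [...] = (-2.2)·(-0.4403) + (-1.6)·(-0.3442) = 1.5194.

Step 5 — scale by n: T² = 5 · 1.5194 = 7.5969.

T² ≈ 7.5969


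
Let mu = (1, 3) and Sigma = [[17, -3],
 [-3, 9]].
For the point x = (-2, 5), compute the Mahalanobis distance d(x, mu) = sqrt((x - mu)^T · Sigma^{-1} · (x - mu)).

Step 1 — centre the observation: (x - mu) = (-3, 2).

Step 2 — invert Sigma. det(Sigma) = 17·9 - (-3)² = 144.
  Sigma^{-1} = (1/det) · [[d, -b], [-b, a]] = [[0.0625, 0.0208],
 [0.0208, 0.1181]].

Step 3 — form the quadratic (x - mu)^T · Sigma^{-1} · (x - mu):
  Sigma^{-1} · (x - mu) = (-0.1458, 0.1736).
  (x - mu)^T · [Sigma^{-1} · (x - mu)] = (-3)·(-0.1458) + (2)·(0.1736) = 0.7847.

Step 4 — take square root: d = √(0.7847) ≈ 0.8858.

d(x, mu) = √(0.7847) ≈ 0.8858


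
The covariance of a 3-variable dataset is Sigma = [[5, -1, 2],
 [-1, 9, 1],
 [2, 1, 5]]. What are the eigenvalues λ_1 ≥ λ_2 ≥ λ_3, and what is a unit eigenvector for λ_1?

Step 1 — characteristic polynomial p(λ) = det(λI - Sigma) = λ³ - tr·λ² + c_1·λ - det, where tr = trace, c_1 = sum of the principal 2×2 minors, det = det(Sigma):
  tr = 5 + 9 + 5 = 19,
  c_1 = (5·9 - (-1)²) + (5·5 - (2)²) + (9·5 - (1)²) = 44 + 21 + 44 = 109,
  det = 5·(9·5 - (1)²) - (-1)·((-1)·5 - (1)·(2)) + (2)·((-1)·(1) - 9·(2)) = 5·(44) - (-1)·(-7) + (2)·(-19) = 175.
  So p(λ) = λ³ - 19λ² + 109λ - 175.
Step 2 — look for an integer root (rational root theorem: any rational root is an integer divisor of 175). Testing λ = 7:
  p(7) = 343 - 931 + 763 - 175 = 0  ✓
  Dividing out (λ - 7): p(λ) = (λ - 7)(λ² - 12λ + 25).
Step 3 — remaining eigenvalues from the quadratic λ² - 12λ + 25 = 0:
  Δ = 12² - 4·25 = 144 - 100 = 44,  λ = (12 ± √44)/2 = (12 ± 6.6332)/2 ≈ 9.3166 or 2.6834.
  Sorted: λ_1 = 9.3166,  λ_2 = 7,  λ_3 = 2.6834  (check: sum = 19 = tr ✓).

Step 4 — unit eigenvector for λ_1 ≈ 9.3166: v spans the null space of (Sigma - λ_1 I), whose rows are
  r_1 = (-4.3166, -1, 2),  r_2 = (-1, -0.3166, 1),  r_3 = (2, 1, -4.3166).
  v is orthogonal to every row, so take v ∝ r_1 × r_2 = ((-1)·(1) - (2)·(-0.3166), (2)·(-1) - (-4.3166)·(1), (-4.3166)·(-0.3166) - (-1)·(-1)) ≈ (-0.3668, 2.3166, 0.3668).
  Rescale (multiply by -1 so the first nonzero entry is positive): u = (0.3668, -2.3166, -0.3668).
  ||u|| = √((0.3668)² + (-2.3166)² + (-0.3668)²) = √(5.6358) ≈ 2.374,  v_1 = u/||u|| ≈ (0.1545, -0.9758, -0.1545) (||v_1|| = 1).

λ_1 = 9.3166,  λ_2 = 7,  λ_3 = 2.6834;  v_1 ≈ (0.1545, -0.9758, -0.1545)


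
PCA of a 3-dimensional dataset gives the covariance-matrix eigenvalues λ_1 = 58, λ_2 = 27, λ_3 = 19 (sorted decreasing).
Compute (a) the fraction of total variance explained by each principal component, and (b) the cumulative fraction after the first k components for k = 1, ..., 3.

Step 1 — total variance = trace(Sigma) = Σ λ_i = 58 + 27 + 19 = 104.

Step 2 — fraction explained by component i = λ_i / Σ λ:
  PC1: 58/104 = 0.5577
  PC2: 27/104 = 0.2596
  PC3: 19/104 = 0.1827

Step 3 — cumulative fraction after k components = (λ_1 + ... + λ_k) / Σ λ:
  k = 1: 58/104 = 0.5577
  k = 2: (58 + 27)/104 = 85/104 = 0.8173
  k = 3: (58 + 27 + 19)/104 = 104/104 = 1

Summary (fraction, with percent):

explained: PC1 0.5577 (55.77%), PC2 0.2596 (25.96%), PC3 0.1827 (18.27%);  cumulative: 0.5577, 0.8173, 1


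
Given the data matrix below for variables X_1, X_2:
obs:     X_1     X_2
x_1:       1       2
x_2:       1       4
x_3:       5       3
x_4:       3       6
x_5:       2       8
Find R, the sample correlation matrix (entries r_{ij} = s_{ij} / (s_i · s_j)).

Step 1 — column means:
  mean(X_1) = (1 + 1 + 5 + 3 + 2) / 5 = 12/5 = 2.4
  mean(X_2) = (2 + 4 + 3 + 6 + 8) / 5 = 23/5 = 4.6

Step 2 — sample variances and covariances s[i,j] = (1/(n-1)) · Σ_k (x_{k,i} - mean_i) · (x_{k,j} - mean_j), with n-1 = 4:
  s[X_1,X_1] = ((-1.4)·(-1.4) + (-1.4)·(-1.4) + (2.6)·(2.6) + (0.6)·(0.6) + (-0.4)·(-0.4)) / 4 = 11.2/4 = 2.8
  s[X_1,X_2] = ((-1.4)·(-2.6) + (-1.4)·(-0.6) + (2.6)·(-1.6) + (0.6)·(1.4) + (-0.4)·(3.4)) / 4 = -0.2/4 = -0.05
  s[X_2,X_2] = ((-2.6)·(-2.6) + (-0.6)·(-0.6) + (-1.6)·(-1.6) + (1.4)·(1.4) + (3.4)·(3.4)) / 4 = 23.2/4 = 5.8
  Sample standard deviations s_i = √(s[i,i]):
  s(X_1) = √(2.8) = 1.6733
  s(X_2) = √(5.8) = 2.4083

Step 3 — r_{ij} = s_{ij} / (s_i · s_j):
  r[X_1,X_1] = 1 (diagonal).
  r[X_1,X_2] = -0.05 / (1.6733 · 2.4083) = -0.05 / 4.0299 = -0.0124
  r[X_2,X_2] = 1 (diagonal).

R is symmetric with unit diagonal. Assembling:

R = [[1, -0.0124],
 [-0.0124, 1]]


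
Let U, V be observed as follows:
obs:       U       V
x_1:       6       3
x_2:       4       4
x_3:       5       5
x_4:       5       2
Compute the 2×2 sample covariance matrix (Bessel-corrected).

Step 1 — column means:
  mean(U) = (6 + 4 + 5 + 5) / 4 = 20/4 = 5
  mean(V) = (3 + 4 + 5 + 2) / 4 = 14/4 = 3.5

Step 2 — sample covariance S[i,j] = (1/(n-1)) · Σ_k (x_{k,i} - mean_i) · (x_{k,j} - mean_j), with n-1 = 3.
  S[U,U] = ((1)·(1) + (-1)·(-1) + (0)·(0) + (0)·(0)) / 3 = 2/3 = 0.6667
  S[U,V] = ((1)·(-0.5) + (-1)·(0.5) + (0)·(1.5) + (0)·(-1.5)) / 3 = -1/3 = -0.3333
  S[V,V] = ((-0.5)·(-0.5) + (0.5)·(0.5) + (1.5)·(1.5) + (-1.5)·(-1.5)) / 3 = 5/3 = 1.6667

S is symmetric (S[j,i] = S[i,j]). Assembling:

S = [[0.6667, -0.3333],
 [-0.3333, 1.6667]]


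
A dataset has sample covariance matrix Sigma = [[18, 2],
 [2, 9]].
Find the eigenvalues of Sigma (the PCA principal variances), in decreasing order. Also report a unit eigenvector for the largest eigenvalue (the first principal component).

Step 1 — characteristic polynomial of 2×2 Sigma:
  det(Sigma - λI) = λ² - trace · λ + det = 0.
  trace = 18 + 9 = 27, det = 18·9 - (2)² = 158.
Step 2 — discriminant:
  Δ = trace² - 4·det = 729 - 632 = 97.
Step 3 — eigenvalues:
  λ = (trace ± √Δ)/2 = (27 ± 9.8489)/2,
  λ_1 = 18.4244,  λ_2 = 8.5756.

Step 4 — unit eigenvector for λ_1: solve (Sigma - λ_1 I)v = 0. First row:
  (18 - 18.4244)·v_x + (2)·v_y = 0, i.e. (-0.4244)·v_x + (2)·v_y = 0,
  so v ∝ (b, λ_1 - a) = (2, 0.4244) = u.
  ||u|| = √((2)² + (0.4244)²) = √(4.1801) ≈ 2.0445,
  v_1 = u/||u|| ≈ (0.9782, 0.2076) (||v_1|| = 1).

λ_1 = 18.4244,  λ_2 = 8.5756;  v_1 ≈ (0.9782, 0.2076)


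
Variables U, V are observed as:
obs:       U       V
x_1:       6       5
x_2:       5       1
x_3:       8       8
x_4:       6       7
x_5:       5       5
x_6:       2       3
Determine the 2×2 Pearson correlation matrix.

Step 1 — column means:
  mean(U) = (6 + 5 + 8 + 6 + 5 + 2) / 6 = 32/6 = 5.3333
  mean(V) = (5 + 1 + 8 + 7 + 5 + 3) / 6 = 29/6 = 4.8333

Step 2 — sample variances and covariances s[i,j] = (1/(n-1)) · Σ_k (x_{k,i} - mean_i) · (x_{k,j} - mean_j), with n-1 = 5:
  s[U,U] = ((0.6667)·(0.6667) + (-0.3333)·(-0.3333) + (2.6667)·(2.6667) + (0.6667)·(0.6667) + (-0.3333)·(-0.3333) + (-3.3333)·(-3.3333)) / 5 = 19.3333/5 = 3.8667
  s[U,V] = ((0.6667)·(0.1667) + (-0.3333)·(-3.8333) + (2.6667)·(3.1667) + (0.6667)·(2.1667) + (-0.3333)·(0.1667) + (-3.3333)·(-1.8333)) / 5 = 17.3333/5 = 3.4667
  s[V,V] = ((0.1667)·(0.1667) + (-3.8333)·(-3.8333) + (3.1667)·(3.1667) + (2.1667)·(2.1667) + (0.1667)·(0.1667) + (-1.8333)·(-1.8333)) / 5 = 32.8333/5 = 6.5667
  Sample standard deviations s_i = √(s[i,i]):
  s(U) = √(3.8667) = 1.9664
  s(V) = √(6.5667) = 2.5626

Step 3 — r_{ij} = s_{ij} / (s_i · s_j):
  r[U,U] = 1 (diagonal).
  r[U,V] = 3.4667 / (1.9664 · 2.5626) = 3.4667 / 5.039 = 0.688
  r[V,V] = 1 (diagonal).

R is symmetric with unit diagonal. Assembling:

R = [[1, 0.688],
 [0.688, 1]]


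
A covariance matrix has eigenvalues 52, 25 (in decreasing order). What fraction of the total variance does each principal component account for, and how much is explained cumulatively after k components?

Step 1 — total variance = trace(Sigma) = Σ λ_i = 52 + 25 = 77.

Step 2 — fraction explained by component i = λ_i / Σ λ:
  PC1: 52/77 = 0.6753
  PC2: 25/77 = 0.3247

Step 3 — cumulative fraction after k components = (λ_1 + ... + λ_k) / Σ λ:
  k = 1: 52/77 = 0.6753
  k = 2: (52 + 25)/77 = 77/77 = 1

Summary (fraction, with percent):

explained: PC1 0.6753 (67.53%), PC2 0.3247 (32.47%);  cumulative: 0.6753, 1


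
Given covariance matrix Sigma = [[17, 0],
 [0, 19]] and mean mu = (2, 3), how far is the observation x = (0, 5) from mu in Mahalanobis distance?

Step 1 — centre the observation: (x - mu) = (-2, 2).

Step 2 — invert Sigma. det(Sigma) = 17·19 - (0)² = 323.
  Sigma^{-1} = (1/det) · [[d, -b], [-b, a]] = [[0.0588, 0],
 [0, 0.0526]].

Step 3 — form the quadratic (x - mu)^T · Sigma^{-1} · (x - mu):
  Sigma^{-1} · (x - mu) = (-0.1176, 0.1053).
  (x - mu)^T · [Sigma^{-1} · (x - mu)] = (-2)·(-0.1176) + (2)·(0.1053) = 0.4458.

Step 4 — take square root: d = √(0.4458) ≈ 0.6677.

d(x, mu) = √(0.4458) ≈ 0.6677


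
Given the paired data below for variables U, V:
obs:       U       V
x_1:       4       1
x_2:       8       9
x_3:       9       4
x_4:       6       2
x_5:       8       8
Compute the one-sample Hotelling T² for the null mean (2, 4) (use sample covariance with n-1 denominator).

Step 1 — sample mean vector:
  mean(U) = (4 + 8 + 9 + 6 + 8) / 5 = 35/5 = 7
  mean(V) = (1 + 9 + 4 + 2 + 8) / 5 = 24/5 = 4.8
  x̄ = (7, 4.8),  deviation x̄ - mu_0 = (7, 4.8) - (2, 4) = (5, 0.8).

Step 2 — sample covariance matrix, S[i,j] = (1/(n-1)) · Σ_k (x_{k,i} - mean_i) · (x_{k,j} - mean_j), divisor n-1 = 4:
  S[U,U] = ((-3)·(-3) + (1)·(1) + (2)·(2) + (-1)·(-1) + (1)·(1)) / 4 = 16/4 = 4
  S[U,V] = ((-3)·(-3.8) + (1)·(4.2) + (2)·(-0.8) + (-1)·(-2.8) + (1)·(3.2)) / 4 = 20/4 = 5
  S[V,V] = ((-3.8)·(-3.8) + (4.2)·(4.2) + (-0.8)·(-0.8) + (-2.8)·(-2.8) + (3.2)·(3.2)) / 4 = 50.8/4 = 12.7
  S = [[4, 5],
 [5, 12.7]].

Step 3 — invert S. det(S) = 4·12.7 - (5)² = 25.8.
  S^{-1} = (1/det) · [[d, -b], [-b, a]] = [[0.4922, -0.1938],
 [-0.1938, 0.155]].

Step 4 — quadratic form (x̄ - mu_0)^T · S^{-1} · (x̄ - mu_0):
  S^{-1} · (x̄ - mu_0) = (2.3062, -0.845),
  (x̄ - mu_0)^T · [...] = (5)·(2.3062) + (0.8)·(-0.845) = 10.855.

Step 5 — scale by n: T² = 5 · 10.855 = 54.2752.

T² ≈ 54.2752


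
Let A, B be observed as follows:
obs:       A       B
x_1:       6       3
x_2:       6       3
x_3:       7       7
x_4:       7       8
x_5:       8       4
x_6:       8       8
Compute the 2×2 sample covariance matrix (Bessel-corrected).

Step 1 — column means:
  mean(A) = (6 + 6 + 7 + 7 + 8 + 8) / 6 = 42/6 = 7
  mean(B) = (3 + 3 + 7 + 8 + 4 + 8) / 6 = 33/6 = 5.5

Step 2 — sample covariance S[i,j] = (1/(n-1)) · Σ_k (x_{k,i} - mean_i) · (x_{k,j} - mean_j), with n-1 = 5.
  S[A,A] = ((-1)·(-1) + (-1)·(-1) + (0)·(0) + (0)·(0) + (1)·(1) + (1)·(1)) / 5 = 4/5 = 0.8
  S[A,B] = ((-1)·(-2.5) + (-1)·(-2.5) + (0)·(1.5) + (0)·(2.5) + (1)·(-1.5) + (1)·(2.5)) / 5 = 6/5 = 1.2
  S[B,B] = ((-2.5)·(-2.5) + (-2.5)·(-2.5) + (1.5)·(1.5) + (2.5)·(2.5) + (-1.5)·(-1.5) + (2.5)·(2.5)) / 5 = 29.5/5 = 5.9

S is symmetric (S[j,i] = S[i,j]). Assembling:

S = [[0.8, 1.2],
 [1.2, 5.9]]


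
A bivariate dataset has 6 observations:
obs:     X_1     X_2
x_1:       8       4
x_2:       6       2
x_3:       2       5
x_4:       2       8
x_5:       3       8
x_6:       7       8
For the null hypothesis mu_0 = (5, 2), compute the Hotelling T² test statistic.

Step 1 — sample mean vector:
  mean(X_1) = (8 + 6 + 2 + 2 + 3 + 7) / 6 = 28/6 = 4.6667
  mean(X_2) = (4 + 2 + 5 + 8 + 8 + 8) / 6 = 35/6 = 5.8333
  x̄ = (4.6667, 5.8333),  deviation x̄ - mu_0 = (4.6667, 5.8333) - (5, 2) = (-0.3333, 3.8333).

Step 2 — sample covariance matrix, S[i,j] = (1/(n-1)) · Σ_k (x_{k,i} - mean_i) · (x_{k,j} - mean_j), divisor n-1 = 5:
  S[X_1,X_1] = ((3.3333)·(3.3333) + (1.3333)·(1.3333) + (-2.6667)·(-2.6667) + (-2.6667)·(-2.6667) + (-1.6667)·(-1.6667) + (2.3333)·(2.3333)) / 5 = 35.3333/5 = 7.0667
  S[X_1,X_2] = ((3.3333)·(-1.8333) + (1.3333)·(-3.8333) + (-2.6667)·(-0.8333) + (-2.6667)·(2.1667) + (-1.6667)·(2.1667) + (2.3333)·(2.1667)) / 5 = -13.3333/5 = -2.6667
  S[X_2,X_2] = ((-1.8333)·(-1.8333) + (-3.8333)·(-3.8333) + (-0.8333)·(-0.8333) + (2.1667)·(2.1667) + (2.1667)·(2.1667) + (2.1667)·(2.1667)) / 5 = 32.8333/5 = 6.5667
  S = [[7.0667, -2.6667],
 [-2.6667, 6.5667]].

Step 3 — invert S. det(S) = 7.0667·6.5667 - (-2.6667)² = 39.2933.
  S^{-1} = (1/det) · [[d, -b], [-b, a]] = [[0.1671, 0.0679],
 [0.0679, 0.1798]].

Step 4 — quadratic form (x̄ - mu_0)^T · S^{-1} · (x̄ - mu_0):
  S^{-1} · (x̄ - mu_0) = (0.2044, 0.6668),
  (x̄ - mu_0)^T · [...] = (-0.3333)·(0.2044) + (3.8333)·(0.6668) = 2.4878.

Step 5 — scale by n: T² = 6 · 2.4878 = 14.927.

T² ≈ 14.927


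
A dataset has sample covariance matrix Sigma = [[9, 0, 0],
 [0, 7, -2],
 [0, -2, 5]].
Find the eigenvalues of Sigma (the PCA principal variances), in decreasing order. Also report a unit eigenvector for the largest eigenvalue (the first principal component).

Step 1 — characteristic polynomial p(λ) = det(λI - Sigma) = λ³ - tr·λ² + c_1·λ - det, where tr = trace, c_1 = sum of the principal 2×2 minors, det = det(Sigma):
  tr = 9 + 7 + 5 = 21,
  c_1 = (9·7 - (0)²) + (9·5 - (0)²) + (7·5 - (-2)²) = 63 + 45 + 31 = 139,
  det = 9·(7·5 - (-2)²) - (0)·((0)·5 - (-2)·(0)) + (0)·((0)·(-2) - 7·(0)) = 9·(31) - (0)·(0) + (0)·(0) = 279.
  So p(λ) = λ³ - 21λ² + 139λ - 279.
Step 2 — look for an integer root (rational root theorem: any rational root is an integer divisor of 279). Testing λ = 9:
  p(9) = 729 - 1701 + 1251 - 279 = 0  ✓
  Dividing out (λ - 9): p(λ) = (λ - 9)(λ² - 12λ + 31).
Step 3 — remaining eigenvalues from the quadratic λ² - 12λ + 31 = 0:
  Δ = 12² - 4·31 = 144 - 124 = 20,  λ = (12 ± √20)/2 = (12 ± 4.4721)/2 ≈ 8.2361 or 3.7639.
  Sorted: λ_1 = 9,  λ_2 = 8.2361,  λ_3 = 3.7639  (check: sum = 21 = tr ✓).

Step 4 — unit eigenvector for λ_1 = 9: v spans the null space of (Sigma - λ_1 I), whose rows are
  r_1 = (0, 0, 0),  r_2 = (0, -2, -2),  r_3 = (0, -2, -4).
  v is orthogonal to every row, so take v ∝ r_2 × r_3 = ((-2)·(-4) - (-2)·(-2), (-2)·(0) - (0)·(-4), (0)·(-2) - (-2)·(0)) = (4, 0, 0).
  Rescale (divide by 4): u = (1, 0, 0).
  ||u|| = √((1)² + (0)² + (0)²) = √(1) = 1,  v_1 = u/||u|| ≈ (1, 0, 0) (||v_1|| = 1).

λ_1 = 9,  λ_2 = 8.2361,  λ_3 = 3.7639;  v_1 ≈ (1, 0, 0)


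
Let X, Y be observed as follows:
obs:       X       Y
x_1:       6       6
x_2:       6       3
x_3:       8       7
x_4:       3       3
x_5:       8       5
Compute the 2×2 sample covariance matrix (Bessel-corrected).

Step 1 — column means:
  mean(X) = (6 + 6 + 8 + 3 + 8) / 5 = 31/5 = 6.2
  mean(Y) = (6 + 3 + 7 + 3 + 5) / 5 = 24/5 = 4.8

Step 2 — sample covariance S[i,j] = (1/(n-1)) · Σ_k (x_{k,i} - mean_i) · (x_{k,j} - mean_j), with n-1 = 4.
  S[X,X] = ((-0.2)·(-0.2) + (-0.2)·(-0.2) + (1.8)·(1.8) + (-3.2)·(-3.2) + (1.8)·(1.8)) / 4 = 16.8/4 = 4.2
  S[X,Y] = ((-0.2)·(1.2) + (-0.2)·(-1.8) + (1.8)·(2.2) + (-3.2)·(-1.8) + (1.8)·(0.2)) / 4 = 10.2/4 = 2.55
  S[Y,Y] = ((1.2)·(1.2) + (-1.8)·(-1.8) + (2.2)·(2.2) + (-1.8)·(-1.8) + (0.2)·(0.2)) / 4 = 12.8/4 = 3.2

S is symmetric (S[j,i] = S[i,j]). Assembling:

S = [[4.2, 2.55],
 [2.55, 3.2]]


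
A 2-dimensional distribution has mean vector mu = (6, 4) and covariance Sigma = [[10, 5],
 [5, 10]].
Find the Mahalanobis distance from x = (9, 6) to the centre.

Step 1 — centre the observation: (x - mu) = (3, 2).

Step 2 — invert Sigma. det(Sigma) = 10·10 - (5)² = 75.
  Sigma^{-1} = (1/det) · [[d, -b], [-b, a]] = [[0.1333, -0.0667],
 [-0.0667, 0.1333]].

Step 3 — form the quadratic (x - mu)^T · Sigma^{-1} · (x - mu):
  Sigma^{-1} · (x - mu) = (0.2667, 0.0667).
  (x - mu)^T · [Sigma^{-1} · (x - mu)] = (3)·(0.2667) + (2)·(0.0667) = 0.9333.

Step 4 — take square root: d = √(0.9333) ≈ 0.9661.

d(x, mu) = √(0.9333) ≈ 0.9661


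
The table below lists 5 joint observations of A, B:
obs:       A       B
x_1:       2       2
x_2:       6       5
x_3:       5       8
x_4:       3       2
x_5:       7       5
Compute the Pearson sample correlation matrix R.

Step 1 — column means:
  mean(A) = (2 + 6 + 5 + 3 + 7) / 5 = 23/5 = 4.6
  mean(B) = (2 + 5 + 8 + 2 + 5) / 5 = 22/5 = 4.4

Step 2 — sample variances and covariances s[i,j] = (1/(n-1)) · Σ_k (x_{k,i} - mean_i) · (x_{k,j} - mean_j), with n-1 = 4:
  s[A,A] = ((-2.6)·(-2.6) + (1.4)·(1.4) + (0.4)·(0.4) + (-1.6)·(-1.6) + (2.4)·(2.4)) / 4 = 17.2/4 = 4.3
  s[A,B] = ((-2.6)·(-2.4) + (1.4)·(0.6) + (0.4)·(3.6) + (-1.6)·(-2.4) + (2.4)·(0.6)) / 4 = 13.8/4 = 3.45
  s[B,B] = ((-2.4)·(-2.4) + (0.6)·(0.6) + (3.6)·(3.6) + (-2.4)·(-2.4) + (0.6)·(0.6)) / 4 = 25.2/4 = 6.3
  Sample standard deviations s_i = √(s[i,i]):
  s(A) = √(4.3) = 2.0736
  s(B) = √(6.3) = 2.51

Step 3 — r_{ij} = s_{ij} / (s_i · s_j):
  r[A,A] = 1 (diagonal).
  r[A,B] = 3.45 / (2.0736 · 2.51) = 3.45 / 5.2048 = 0.6628
  r[B,B] = 1 (diagonal).

R is symmetric with unit diagonal. Assembling:

R = [[1, 0.6628],
 [0.6628, 1]]


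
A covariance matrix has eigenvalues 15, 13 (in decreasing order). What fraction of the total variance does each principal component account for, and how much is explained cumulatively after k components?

Step 1 — total variance = trace(Sigma) = Σ λ_i = 15 + 13 = 28.

Step 2 — fraction explained by component i = λ_i / Σ λ:
  PC1: 15/28 = 0.5357
  PC2: 13/28 = 0.4643

Step 3 — cumulative fraction after k components = (λ_1 + ... + λ_k) / Σ λ:
  k = 1: 15/28 = 0.5357
  k = 2: (15 + 13)/28 = 28/28 = 1

Summary (fraction, with percent):

explained: PC1 0.5357 (53.57%), PC2 0.4643 (46.43%);  cumulative: 0.5357, 1


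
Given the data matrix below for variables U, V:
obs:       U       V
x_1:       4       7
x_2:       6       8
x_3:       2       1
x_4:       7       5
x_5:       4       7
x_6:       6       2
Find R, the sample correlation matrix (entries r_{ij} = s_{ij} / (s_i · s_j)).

Step 1 — column means:
  mean(U) = (4 + 6 + 2 + 7 + 4 + 6) / 6 = 29/6 = 4.8333
  mean(V) = (7 + 8 + 1 + 5 + 7 + 2) / 6 = 30/6 = 5

Step 2 — sample variances and covariances s[i,j] = (1/(n-1)) · Σ_k (x_{k,i} - mean_i) · (x_{k,j} - mean_j), with n-1 = 5:
  s[U,U] = ((-0.8333)·(-0.8333) + (1.1667)·(1.1667) + (-2.8333)·(-2.8333) + (2.1667)·(2.1667) + (-0.8333)·(-0.8333) + (1.1667)·(1.1667)) / 5 = 16.8333/5 = 3.3667
  s[U,V] = ((-0.8333)·(2) + (1.1667)·(3) + (-2.8333)·(-4) + (2.1667)·(0) + (-0.8333)·(2) + (1.1667)·(-3)) / 5 = 8/5 = 1.6
  s[V,V] = ((2)·(2) + (3)·(3) + (-4)·(-4) + (0)·(0) + (2)·(2) + (-3)·(-3)) / 5 = 42/5 = 8.4
  Sample standard deviations s_i = √(s[i,i]):
  s(U) = √(3.3667) = 1.8348
  s(V) = √(8.4) = 2.8983

Step 3 — r_{ij} = s_{ij} / (s_i · s_j):
  r[U,U] = 1 (diagonal).
  r[U,V] = 1.6 / (1.8348 · 2.8983) = 1.6 / 5.3179 = 0.3009
  r[V,V] = 1 (diagonal).

R is symmetric with unit diagonal. Assembling:

R = [[1, 0.3009],
 [0.3009, 1]]


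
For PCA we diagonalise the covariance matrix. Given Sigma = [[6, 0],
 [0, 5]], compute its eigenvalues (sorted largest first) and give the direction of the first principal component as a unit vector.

Step 1 — characteristic polynomial of 2×2 Sigma:
  det(Sigma - λI) = λ² - trace · λ + det = 0.
  trace = 6 + 5 = 11, det = 6·5 - (0)² = 30.
Step 2 — discriminant:
  Δ = trace² - 4·det = 121 - 120 = 1.
Step 3 — eigenvalues:
  λ = (trace ± √Δ)/2 = (11 ± 1)/2,
  λ_1 = 6,  λ_2 = 5.

Step 4 — unit eigenvector for λ_1: Sigma is diagonal, so its eigenvectors are the coordinate axes. λ_1 = 6 is the diagonal entry on the first coordinate axis, hence
  v_1 = (1, 0) (||v_1|| = 1).

λ_1 = 6,  λ_2 = 5;  v_1 ≈ (1, 0)


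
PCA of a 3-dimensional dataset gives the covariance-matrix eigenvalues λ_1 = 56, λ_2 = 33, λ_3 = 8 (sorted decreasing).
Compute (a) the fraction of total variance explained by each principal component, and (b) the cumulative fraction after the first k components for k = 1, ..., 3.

Step 1 — total variance = trace(Sigma) = Σ λ_i = 56 + 33 + 8 = 97.

Step 2 — fraction explained by component i = λ_i / Σ λ:
  PC1: 56/97 = 0.5773
  PC2: 33/97 = 0.3402
  PC3: 8/97 = 0.0825

Step 3 — cumulative fraction after k components = (λ_1 + ... + λ_k) / Σ λ:
  k = 1: 56/97 = 0.5773
  k = 2: (56 + 33)/97 = 89/97 = 0.9175
  k = 3: (56 + 33 + 8)/97 = 97/97 = 1

Summary (fraction, with percent):

explained: PC1 0.5773 (57.73%), PC2 0.3402 (34.02%), PC3 0.0825 (8.25%);  cumulative: 0.5773, 0.9175, 1


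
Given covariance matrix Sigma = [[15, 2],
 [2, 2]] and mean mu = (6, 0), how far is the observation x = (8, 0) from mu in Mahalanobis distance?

Step 1 — centre the observation: (x - mu) = (2, 0).

Step 2 — invert Sigma. det(Sigma) = 15·2 - (2)² = 26.
  Sigma^{-1} = (1/det) · [[d, -b], [-b, a]] = [[0.0769, -0.0769],
 [-0.0769, 0.5769]].

Step 3 — form the quadratic (x - mu)^T · Sigma^{-1} · (x - mu):
  Sigma^{-1} · (x - mu) = (0.1538, -0.1538).
  (x - mu)^T · [Sigma^{-1} · (x - mu)] = (2)·(0.1538) + (0)·(-0.1538) = 0.3077.

Step 4 — take square root: d = √(0.3077) ≈ 0.5547.

d(x, mu) = √(0.3077) ≈ 0.5547


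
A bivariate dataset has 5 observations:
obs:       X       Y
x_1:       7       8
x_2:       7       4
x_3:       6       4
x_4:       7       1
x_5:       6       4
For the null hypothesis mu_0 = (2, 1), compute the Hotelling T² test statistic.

Step 1 — sample mean vector:
  mean(X) = (7 + 7 + 6 + 7 + 6) / 5 = 33/5 = 6.6
  mean(Y) = (8 + 4 + 4 + 1 + 4) / 5 = 21/5 = 4.2
  x̄ = (6.6, 4.2),  deviation x̄ - mu_0 = (6.6, 4.2) - (2, 1) = (4.6, 3.2).

Step 2 — sample covariance matrix, S[i,j] = (1/(n-1)) · Σ_k (x_{k,i} - mean_i) · (x_{k,j} - mean_j), divisor n-1 = 4:
  S[X,X] = ((0.4)·(0.4) + (0.4)·(0.4) + (-0.6)·(-0.6) + (0.4)·(0.4) + (-0.6)·(-0.6)) / 4 = 1.2/4 = 0.3
  S[X,Y] = ((0.4)·(3.8) + (0.4)·(-0.2) + (-0.6)·(-0.2) + (0.4)·(-3.2) + (-0.6)·(-0.2)) / 4 = 0.4/4 = 0.1
  S[Y,Y] = ((3.8)·(3.8) + (-0.2)·(-0.2) + (-0.2)·(-0.2) + (-3.2)·(-3.2) + (-0.2)·(-0.2)) / 4 = 24.8/4 = 6.2
  S = [[0.3, 0.1],
 [0.1, 6.2]].

Step 3 — invert S. det(S) = 0.3·6.2 - (0.1)² = 1.85.
  S^{-1} = (1/det) · [[d, -b], [-b, a]] = [[3.3514, -0.0541],
 [-0.0541, 0.1622]].

Step 4 — quadratic form (x̄ - mu_0)^T · S^{-1} · (x̄ - mu_0):
  S^{-1} · (x̄ - mu_0) = (15.2432, 0.2703),
  (x̄ - mu_0)^T · [...] = (4.6)·(15.2432) + (3.2)·(0.2703) = 70.9838.

Step 5 — scale by n: T² = 5 · 70.9838 = 354.9189.

T² ≈ 354.9189


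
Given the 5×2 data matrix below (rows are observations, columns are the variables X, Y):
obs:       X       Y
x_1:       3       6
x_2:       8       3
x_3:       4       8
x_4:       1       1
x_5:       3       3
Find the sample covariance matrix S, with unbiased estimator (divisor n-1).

Step 1 — column means:
  mean(X) = (3 + 8 + 4 + 1 + 3) / 5 = 19/5 = 3.8
  mean(Y) = (6 + 3 + 8 + 1 + 3) / 5 = 21/5 = 4.2

Step 2 — sample covariance S[i,j] = (1/(n-1)) · Σ_k (x_{k,i} - mean_i) · (x_{k,j} - mean_j), with n-1 = 4.
  S[X,X] = ((-0.8)·(-0.8) + (4.2)·(4.2) + (0.2)·(0.2) + (-2.8)·(-2.8) + (-0.8)·(-0.8)) / 4 = 26.8/4 = 6.7
  S[X,Y] = ((-0.8)·(1.8) + (4.2)·(-1.2) + (0.2)·(3.8) + (-2.8)·(-3.2) + (-0.8)·(-1.2)) / 4 = 4.2/4 = 1.05
  S[Y,Y] = ((1.8)·(1.8) + (-1.2)·(-1.2) + (3.8)·(3.8) + (-3.2)·(-3.2) + (-1.2)·(-1.2)) / 4 = 30.8/4 = 7.7

S is symmetric (S[j,i] = S[i,j]). Assembling:

S = [[6.7, 1.05],
 [1.05, 7.7]]


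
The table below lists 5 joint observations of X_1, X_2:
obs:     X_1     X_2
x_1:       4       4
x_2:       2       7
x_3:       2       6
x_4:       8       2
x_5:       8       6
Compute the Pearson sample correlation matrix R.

Step 1 — column means:
  mean(X_1) = (4 + 2 + 2 + 8 + 8) / 5 = 24/5 = 4.8
  mean(X_2) = (4 + 7 + 6 + 2 + 6) / 5 = 25/5 = 5

Step 2 — sample variances and covariances s[i,j] = (1/(n-1)) · Σ_k (x_{k,i} - mean_i) · (x_{k,j} - mean_j), with n-1 = 4:
  s[X_1,X_1] = ((-0.8)·(-0.8) + (-2.8)·(-2.8) + (-2.8)·(-2.8) + (3.2)·(3.2) + (3.2)·(3.2)) / 4 = 36.8/4 = 9.2
  s[X_1,X_2] = ((-0.8)·(-1) + (-2.8)·(2) + (-2.8)·(1) + (3.2)·(-3) + (3.2)·(1)) / 4 = -14/4 = -3.5
  s[X_2,X_2] = ((-1)·(-1) + (2)·(2) + (1)·(1) + (-3)·(-3) + (1)·(1)) / 4 = 16/4 = 4
  Sample standard deviations s_i = √(s[i,i]):
  s(X_1) = √(9.2) = 3.0332
  s(X_2) = √(4) = 2

Step 3 — r_{ij} = s_{ij} / (s_i · s_j):
  r[X_1,X_1] = 1 (diagonal).
  r[X_1,X_2] = -3.5 / (3.0332 · 2) = -3.5 / 6.0663 = -0.577
  r[X_2,X_2] = 1 (diagonal).

R is symmetric with unit diagonal. Assembling:

R = [[1, -0.577],
 [-0.577, 1]]


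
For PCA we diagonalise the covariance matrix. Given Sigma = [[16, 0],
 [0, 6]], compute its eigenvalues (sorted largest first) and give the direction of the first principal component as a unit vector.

Step 1 — characteristic polynomial of 2×2 Sigma:
  det(Sigma - λI) = λ² - trace · λ + det = 0.
  trace = 16 + 6 = 22, det = 16·6 - (0)² = 96.
Step 2 — discriminant:
  Δ = trace² - 4·det = 484 - 384 = 100.
Step 3 — eigenvalues:
  λ = (trace ± √Δ)/2 = (22 ± 10)/2,
  λ_1 = 16,  λ_2 = 6.

Step 4 — unit eigenvector for λ_1: Sigma is diagonal, so its eigenvectors are the coordinate axes. λ_1 = 16 is the diagonal entry on the first coordinate axis, hence
  v_1 = (1, 0) (||v_1|| = 1).

λ_1 = 16,  λ_2 = 6;  v_1 ≈ (1, 0)


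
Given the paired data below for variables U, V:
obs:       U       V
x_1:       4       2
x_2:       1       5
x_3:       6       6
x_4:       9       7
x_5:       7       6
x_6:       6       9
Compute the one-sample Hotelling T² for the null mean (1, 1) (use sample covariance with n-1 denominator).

Step 1 — sample mean vector:
  mean(U) = (4 + 1 + 6 + 9 + 7 + 6) / 6 = 33/6 = 5.5
  mean(V) = (2 + 5 + 6 + 7 + 6 + 9) / 6 = 35/6 = 5.8333
  x̄ = (5.5, 5.8333),  deviation x̄ - mu_0 = (5.5, 5.8333) - (1, 1) = (4.5, 4.8333).

Step 2 — sample covariance matrix, S[i,j] = (1/(n-1)) · Σ_k (x_{k,i} - mean_i) · (x_{k,j} - mean_j), divisor n-1 = 5:
  S[U,U] = ((-1.5)·(-1.5) + (-4.5)·(-4.5) + (0.5)·(0.5) + (3.5)·(3.5) + (1.5)·(1.5) + (0.5)·(0.5)) / 5 = 37.5/5 = 7.5
  S[U,V] = ((-1.5)·(-3.8333) + (-4.5)·(-0.8333) + (0.5)·(0.1667) + (3.5)·(1.1667) + (1.5)·(0.1667) + (0.5)·(3.1667)) / 5 = 15.5/5 = 3.1
  S[V,V] = ((-3.8333)·(-3.8333) + (-0.8333)·(-0.8333) + (0.1667)·(0.1667) + (1.1667)·(1.1667) + (0.1667)·(0.1667) + (3.1667)·(3.1667)) / 5 = 26.8333/5 = 5.3667
  S = [[7.5, 3.1],
 [3.1, 5.3667]].

Step 3 — invert S. det(S) = 7.5·5.3667 - (3.1)² = 30.64.
  S^{-1} = (1/det) · [[d, -b], [-b, a]] = [[0.1752, -0.1012],
 [-0.1012, 0.2448]].

Step 4 — quadratic form (x̄ - mu_0)^T · S^{-1} · (x̄ - mu_0):
  S^{-1} · (x̄ - mu_0) = (0.2992, 0.7278),
  (x̄ - mu_0)^T · [...] = (4.5)·(0.2992) + (4.8333)·(0.7278) = 4.864.

Step 5 — scale by n: T² = 6 · 4.864 = 29.1841.

T² ≈ 29.1841
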